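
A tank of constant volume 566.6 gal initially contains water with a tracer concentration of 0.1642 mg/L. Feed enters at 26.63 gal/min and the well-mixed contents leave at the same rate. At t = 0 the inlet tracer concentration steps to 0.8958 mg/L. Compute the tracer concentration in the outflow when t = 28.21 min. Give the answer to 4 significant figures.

0.7015 mg/L

Species balance on the tank: V dC/dt = Q(C_in − C).
Rewrite as dC/dt + C/τ = C_in/τ, τ = V/Q = 21.2768 min.
C approaches C_in exponentially: C(t) = C_in + (C₀ − C_in) e^(−t/τ).
C(28.21) = 0.8958 + (0.1642 − 0.8958)·e^(−28.21/21.2768) = 0.8958 + (-0.731600)·0.265574 = 0.701506 mg/L.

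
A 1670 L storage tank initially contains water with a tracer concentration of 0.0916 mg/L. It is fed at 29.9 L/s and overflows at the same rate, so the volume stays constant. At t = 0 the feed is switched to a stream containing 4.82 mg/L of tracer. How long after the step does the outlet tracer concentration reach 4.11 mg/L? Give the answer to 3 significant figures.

106 s

Species balance on the tank: V dC/dt = Q(C_in − C), so τ = V/Q = 55.853 s.
C(t) = C_in + (C₀ − C_in) e^(−t/τ). Set C = 4.11 and solve for t:
e^(−t/τ) = (C − C_in)/(C₀ − C_in) = (4.11 − 4.82)/(0.0916 − 4.82) = 0.15016
t = −τ ln(…) = 55.853 × 1.8961 = 105.90 s.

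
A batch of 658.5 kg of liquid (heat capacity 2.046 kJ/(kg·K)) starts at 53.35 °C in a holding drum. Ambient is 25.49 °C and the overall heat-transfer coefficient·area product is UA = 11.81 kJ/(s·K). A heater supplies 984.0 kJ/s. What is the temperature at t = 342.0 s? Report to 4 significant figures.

106.0 °C

Unsteady energy balance on the tank contents: M c_p dT/dt = −UA(T − T_amb) + Q̇.
dT/dt = (T_ss − T)/τ with T_ss = T_amb + Q̇/UA = 25.49 + 984.0/11.81 = 108.809 °C, τ = M c_p/UA = 658.5·2.046/11.81 = 114.081 s.
Solution: T(t) = T_ss + (T₀ − T_ss) e^(−t/τ).
T(342.0) = 108.809 + (-55.4592)·0.0498926 = 106.042 °C.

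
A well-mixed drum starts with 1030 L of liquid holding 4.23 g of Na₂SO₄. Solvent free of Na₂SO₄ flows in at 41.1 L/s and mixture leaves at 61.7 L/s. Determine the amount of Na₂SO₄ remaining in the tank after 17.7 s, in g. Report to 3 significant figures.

1.14 g

Let m(t) be the amount of Na₂SO₄. Volume: V(t) = V₀ + (Q_in − Q_out) t = 1030 − 20.600 t; V(17.7) = 665.38 L.
No Na₂SO₄ enters, so dm/dt = −Q_out · (m/V).
Separate: dm/m = −Q_out dt/V(t) ⇒ ln(m/m₀) = −(Q_out/(Q_in−Q_out)) ln(V/V₀).
m = m₀ (V₀/V)^(Q_out/(Q_in−Q_out)) = 4.23 × (1030/665.38)^(-2.9951) = 1.1428 g.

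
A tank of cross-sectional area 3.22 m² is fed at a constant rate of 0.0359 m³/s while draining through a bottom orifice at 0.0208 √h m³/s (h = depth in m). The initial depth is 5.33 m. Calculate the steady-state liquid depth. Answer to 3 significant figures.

Level balance: A dh/dt = 0.0359 − 0.0208 √h. Setting dh/dt = 0:
Q_in = 0.0208 √h_ss ⇒ √h_ss = 0.0359/0.0208 = 1.7260.
h_ss = 1.7260² = 2.9789 m. (Since h₀ = 5.33 m > h_ss, the level will fall toward this value.)

2.98 m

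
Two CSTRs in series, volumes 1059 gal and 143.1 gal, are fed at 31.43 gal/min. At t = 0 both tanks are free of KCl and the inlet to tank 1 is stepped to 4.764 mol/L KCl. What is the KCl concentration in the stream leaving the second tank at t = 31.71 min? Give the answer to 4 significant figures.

Species balance on tank i: dCᵢ/dt = (Cᵢ₋₁ − Cᵢ)/τᵢ with τᵢ = Vᵢ/Q.
τ₁ = 1059/31.43 = 33.6939 min; τ₂ = 143.1/31.43 = 4.55297 min.
Solving the cascade with C₁(0)=C₂(0)=0 gives C₂(t) = C_in[1 − (τ₁ e^(−t/τ₁) − τ₂ e^(−t/τ₂))/(τ₁ − τ₂)].
At t = 31.71: e^(−t/τ₁) = 0.390191, e^(−t/τ₂) = 0.000944668.
C₂ = 4.764·[1 − (33.6939·0.390191 − 4.55297·0.000944668)/(29.1409)] = 4.764·0.548993 = 2.61540 mol/L.

2.615 mol/L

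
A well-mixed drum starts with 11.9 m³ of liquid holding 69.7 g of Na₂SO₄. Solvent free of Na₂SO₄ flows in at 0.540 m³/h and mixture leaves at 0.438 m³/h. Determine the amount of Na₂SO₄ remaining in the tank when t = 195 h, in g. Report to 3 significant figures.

1.03 g

Total volume: dV/dt = Q_in − Q_out = 0.10200 m³/h, so V(t) = 11.9 + 0.10200 t and V(195) = 31.790 m³.
Species balance (pure solvent in): dm/dt = −Q_out · m/V(t).
Separate: dm/m = −Q_out dt/V(t) ⇒ ln(m/m₀) = −(Q_out/(Q_in−Q_out)) ln(V/V₀).
m = m₀ (V₀/V)^(Q_out/(Q_in−Q_out)) = 69.7 × (11.9/31.790)^(4.2941) = 1.0251 g.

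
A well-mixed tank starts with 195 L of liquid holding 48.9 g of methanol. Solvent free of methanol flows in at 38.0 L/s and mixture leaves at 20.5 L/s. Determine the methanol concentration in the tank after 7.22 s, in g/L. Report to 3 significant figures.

Total volume: dV/dt = Q_in − Q_out = 17.500 L/s, so V(t) = 195 + 17.500 t and V(7.22) = 321.35 L.
Species balance (pure solvent in): dm/dt = −Q_out · m/V(t).
dm/m = −Q_out dt/(V₀ + 17.500 t); integrating gives ln(m/m₀) = −(Q_out/(Q_in−Q_out)) ln(V/V₀).
m = m₀ (V₀/V)^(Q_out/(Q_in−Q_out)) = 48.9 × (195/321.35)^(1.1714) = 27.238 g.
C = m/V = 27.238/321.35 = 0.084761 g/L.

0.0848 g/L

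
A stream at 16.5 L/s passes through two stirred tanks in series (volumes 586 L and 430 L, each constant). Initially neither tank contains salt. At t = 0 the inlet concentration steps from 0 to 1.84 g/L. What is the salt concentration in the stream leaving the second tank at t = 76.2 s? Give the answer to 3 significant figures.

1.30 g/L

Species balance on tank i: dCᵢ/dt = (Cᵢ₋₁ − Cᵢ)/τᵢ with τᵢ = Vᵢ/Q.
τ₁ = 586/16.5 = 35.515 s; τ₂ = 430/16.5 = 26.061 s.
Solving the cascade with C₁(0)=C₂(0)=0 gives C₂(t) = C_in[1 − (τ₁ e^(−t/τ₁) − τ₂ e^(−t/τ₂))/(τ₁ − τ₂)].
At t = 76.2: e^(−t/τ₁) = 0.11700, e^(−t/τ₂) = 0.053721.
C₂ = 1.84·[1 − (35.515·0.11700 − 26.061·0.053721)/(9.4545)] = 1.84·0.70857 = 1.3038 g/L.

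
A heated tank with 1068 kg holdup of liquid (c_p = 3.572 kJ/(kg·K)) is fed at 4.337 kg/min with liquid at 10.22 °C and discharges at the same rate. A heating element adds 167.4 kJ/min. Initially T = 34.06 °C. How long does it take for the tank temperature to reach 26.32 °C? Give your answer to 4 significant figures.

221.9 min

Energy balance: M c_p dT/dt = ṁ c_p (T_in − T) + 167.4.
τ = M/ṁ = 246.253 min; T_ss = T_in + Q̇/(ṁ c_p) = 21.0257 °C.
T(t) = T_ss + (T₀ − T_ss) e^(−t/τ). Set T = 26.32:
e^(−t/τ) = (26.32 − 21.0257)/(34.06 − 21.0257) = 0.406180
t = −246.253 · ln(0.406180) = 221.864 min.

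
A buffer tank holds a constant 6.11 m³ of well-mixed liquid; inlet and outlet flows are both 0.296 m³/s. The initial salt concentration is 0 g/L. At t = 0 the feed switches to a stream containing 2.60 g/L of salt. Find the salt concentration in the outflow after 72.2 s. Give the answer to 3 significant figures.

2.52 g/L

Accumulation = in − out for the solute gives V dC/dt = Q(C_in − C).
So dC/dt = (C_in − C)/τ with τ = V/Q = 6.11/0.296 = 20.642 s.
Solution: C(t) = C_in + (C₀ − C_in) e^(−t/τ).
C(72.2) = 2.60 + (0 − 2.60)·e^(−72.2/20.642) = 2.60 + (-2.6000)·0.030266 = 2.5213 g/L.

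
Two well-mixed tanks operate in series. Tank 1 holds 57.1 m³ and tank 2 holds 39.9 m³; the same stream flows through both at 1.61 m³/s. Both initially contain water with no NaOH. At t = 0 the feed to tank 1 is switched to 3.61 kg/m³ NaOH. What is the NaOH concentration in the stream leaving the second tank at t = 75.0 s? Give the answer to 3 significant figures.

2.57 kg/m³

Time constants: τᵢ = Vᵢ/Q for each well-mixed tank.
τ₁ = 57.1/1.61 = 35.466 s; τ₂ = 39.9/1.61 = 24.783 s.
Tank 1: C₁ = C_in(1 − e^(−t/τ₁)). Tank 2 (τ₁ ≠ τ₂): C₂ = C_in[1 − (τ₁ e^(−t/τ₁) − τ₂ e^(−t/τ₂))/(τ₁ − τ₂)].
At t = 75.0: e^(−t/τ₁) = 0.12067, e^(−t/τ₂) = 0.048494.
C₂ = 3.61·[1 − (35.466·0.12067 − 24.783·0.048494)/(10.683)] = 3.61·0.71190 = 2.5700 kg/m³.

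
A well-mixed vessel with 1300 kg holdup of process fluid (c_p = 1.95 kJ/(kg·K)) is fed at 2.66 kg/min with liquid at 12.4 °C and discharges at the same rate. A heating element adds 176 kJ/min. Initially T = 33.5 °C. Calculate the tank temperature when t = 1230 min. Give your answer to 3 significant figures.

M c_p dT/dt = ṁ c_p (T_in − T) + Q̇.
Rearrange: dT/dt = (T_ss − T)/τ with τ = M/ṁ = 488.72 min and T_ss = T_in + Q̇/(ṁ c_p) = 46.331 °C.
Solution: T(t) = T_ss + (T₀ − T_ss) e^(−t/τ).
T(1230) = 46.331 + (-12.831)·e^(−1230/488.72) = 46.331 + (-12.831)·0.080720 = 45.295 °C.

45.3 °C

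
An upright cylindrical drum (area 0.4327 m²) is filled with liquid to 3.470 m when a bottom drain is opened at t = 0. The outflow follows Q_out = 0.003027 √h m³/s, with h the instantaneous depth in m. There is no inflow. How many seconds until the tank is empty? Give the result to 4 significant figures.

532.6 s

A dh/dt = −Q_out = −0.003027 √h.
∫ h^(−1/2) dh = −(0.003027/A) ∫ dt, giving 2√h = 2√h₀ − (0.003027/A) t.
Tank is empty when √h = 0: t_empty = 2A√h₀/0.003027.
t_empty = 2·0.4327·√3.470/0.003027 = 0.865400·1.86279/0.003027 = 532.561 s.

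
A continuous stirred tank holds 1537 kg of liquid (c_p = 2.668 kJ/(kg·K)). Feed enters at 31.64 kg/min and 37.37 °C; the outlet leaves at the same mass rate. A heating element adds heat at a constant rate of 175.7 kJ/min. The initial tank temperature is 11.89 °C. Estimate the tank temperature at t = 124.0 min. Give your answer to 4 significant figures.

Energy balance: M c_p dT/dt = ṁ c_p (T_in − T) + 175.7.
Rearrange: dT/dt = (T_ss − T)/τ with τ = M/ṁ = 48.5777 min and T_ss = T_in + Q̇/(ṁ c_p) = 39.4514 °C.
Integrating: T(t) = T_ss + (T₀ − T_ss) e^(−t/τ).
T(124.0) = 39.4514 + (-27.5614)·e^(−124.0/48.5777) = 39.4514 + (-27.5614)·0.0778782 = 37.3049 °C.

37.30 °C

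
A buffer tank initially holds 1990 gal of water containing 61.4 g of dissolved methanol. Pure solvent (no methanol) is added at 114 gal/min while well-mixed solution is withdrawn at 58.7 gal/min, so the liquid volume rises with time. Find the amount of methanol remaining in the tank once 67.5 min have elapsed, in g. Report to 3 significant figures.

20.0 g

Total volume: dV/dt = Q_in − Q_out = 55.300 gal/min, so V(t) = 1990 + 55.300 t and V(67.5) = 5722.8 gal.
Species balance (pure solvent in): dm/dt = −Q_out · m/V(t).
Separate: dm/m = −Q_out dt/V(t) ⇒ ln(m/m₀) = −(Q_out/(Q_in−Q_out)) ln(V/V₀).
m = m₀ (V₀/V)^(Q_out/(Q_in−Q_out)) = 61.4 × (1990/5722.8)^(1.0615) = 20.008 g.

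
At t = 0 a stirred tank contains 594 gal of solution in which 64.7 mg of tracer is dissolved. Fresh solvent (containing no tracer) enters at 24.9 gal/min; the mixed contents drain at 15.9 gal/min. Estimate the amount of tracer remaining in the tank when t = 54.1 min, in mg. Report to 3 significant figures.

22.5 mg

Total volume: dV/dt = Q_in − Q_out = 9.0000 gal/min, so V(t) = 594 + 9.0000 t and V(54.1) = 1080.9 gal.
Species balance (pure solvent in): dm/dt = −Q_out · m/V(t).
Separate: dm/m = −Q_out dt/V(t) ⇒ ln(m/m₀) = −(Q_out/(Q_in−Q_out)) ln(V/V₀).
m = m₀ (V₀/V)^(Q_out/(Q_in−Q_out)) = 64.7 × (594/1080.9)^(1.7667) = 22.468 mg.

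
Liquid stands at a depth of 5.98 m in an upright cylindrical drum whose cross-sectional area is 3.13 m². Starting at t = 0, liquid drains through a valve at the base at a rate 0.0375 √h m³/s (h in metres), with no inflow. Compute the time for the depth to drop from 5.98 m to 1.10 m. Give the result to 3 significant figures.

233 s

Mass balance (ρ constant): A dh/dt = −0.0375 √h.
This is separable: 2 d(√h)/dt = −0.0375/A, so √h = √h₀ − (0.0375/(2A)) t.
t = 2A(√h₀ − √h)/0.0375 = 2·3.13·(√5.98 − √1.10)/0.0375
  = 6.2600 × (2.4454 − 1.0488) / 0.0375 = 233.14 s.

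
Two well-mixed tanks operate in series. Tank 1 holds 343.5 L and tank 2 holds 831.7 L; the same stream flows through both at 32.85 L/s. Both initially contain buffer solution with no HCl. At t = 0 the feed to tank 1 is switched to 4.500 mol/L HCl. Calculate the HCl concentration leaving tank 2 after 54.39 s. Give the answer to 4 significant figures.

Species balance on tank i: dCᵢ/dt = (Cᵢ₋₁ − Cᵢ)/τᵢ with τᵢ = Vᵢ/Q.
τ₁ = 343.5/32.85 = 10.4566 s; τ₂ = 831.7/32.85 = 25.3181 s.
Solving the cascade with C₁(0)=C₂(0)=0 gives C₂(t) = C_in[1 − (τ₁ e^(−t/τ₁) − τ₂ e^(−t/τ₂))/(τ₁ − τ₂)].
At t = 54.39: e^(−t/τ₁) = 0.00550836, e^(−t/τ₂) = 0.116687.
C₂ = 4.500·[1 − (10.4566·0.00550836 − 25.3181·0.116687)/(-14.8615)] = 4.500·0.805088 = 3.62290 mol/L.

3.623 mol/L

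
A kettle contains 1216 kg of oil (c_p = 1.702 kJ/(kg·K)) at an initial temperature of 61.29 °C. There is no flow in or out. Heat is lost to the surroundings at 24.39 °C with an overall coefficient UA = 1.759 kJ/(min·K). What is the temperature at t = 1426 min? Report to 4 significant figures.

35.37 °C

Heat balance on the well-mixed liquid: M c_p dT/dt = −UA(T − T_amb).
dT/dt = (T_ss − T)/τ with T_ss = T_amb = 24.3900 °C, τ = M c_p/UA = 1216·1.702/1.759 = 1176.60 min.
Integrating: T(t) = T_ss + (T₀ − T_ss) e^(−t/τ).
T(1426) = 24.3900 + (36.9000)·0.297610 = 35.3718 °C.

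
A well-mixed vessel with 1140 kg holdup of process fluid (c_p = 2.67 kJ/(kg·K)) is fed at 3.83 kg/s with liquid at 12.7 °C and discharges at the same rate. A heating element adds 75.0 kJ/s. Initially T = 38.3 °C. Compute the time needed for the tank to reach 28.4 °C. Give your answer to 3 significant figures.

232 s

Energy balance: M c_p dT/dt = ṁ c_p (T_in − T) + 75.0.
τ = M/ṁ = 297.65 s; T_ss = T_in + Q̇/(ṁ c_p) = 20.034 °C.
T(t) = T_ss + (T₀ − T_ss) e^(−t/τ). Set T = 28.4:
e^(−t/τ) = (28.4 − 20.034)/(38.3 − 20.034) = 0.45800
t = −297.65 · ln(0.45800) = 232.43 s.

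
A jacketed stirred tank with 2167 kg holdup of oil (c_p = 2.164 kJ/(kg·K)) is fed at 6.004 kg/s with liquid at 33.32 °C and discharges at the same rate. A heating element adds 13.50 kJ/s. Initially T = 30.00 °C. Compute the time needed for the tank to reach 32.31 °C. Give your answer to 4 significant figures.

272.5 s

Energy balance: M c_p dT/dt = ṁ c_p (T_in − T) + 13.50.
τ = M/ṁ = 360.926 s; T_ss = T_in + Q̇/(ṁ c_p) = 34.3590 °C.
T(t) = T_ss + (T₀ − T_ss) e^(−t/τ). Set T = 32.31:
e^(−t/τ) = (32.31 − 34.3590)/(30.00 − 34.3590) = 0.470068
t = −360.926 · ln(0.470068) = 272.455 s.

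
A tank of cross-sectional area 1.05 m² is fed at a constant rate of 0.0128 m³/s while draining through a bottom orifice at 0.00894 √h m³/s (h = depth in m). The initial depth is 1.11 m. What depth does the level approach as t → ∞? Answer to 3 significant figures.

Level balance: A dh/dt = 0.0128 − 0.00894 √h. Setting dh/dt = 0:
Q_in = 0.00894 √h_ss ⇒ √h_ss = 0.0128/0.00894 = 1.4318.
h_ss = 1.4318² = 2.0500 m. (Since h₀ = 1.11 m < h_ss, the level will rise toward this value.)

2.05 m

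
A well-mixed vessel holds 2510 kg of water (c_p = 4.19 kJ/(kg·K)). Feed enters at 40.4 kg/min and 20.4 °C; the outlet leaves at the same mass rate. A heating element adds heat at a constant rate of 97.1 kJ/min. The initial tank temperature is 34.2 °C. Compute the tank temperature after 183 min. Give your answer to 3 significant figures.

21.7 °C

Energy balance: M c_p dT/dt = ṁ c_p (T_in − T) + 97.1.
τ = M/ṁ = 62.129 min; T_ss = T_in + Q̇/(ṁ c_p) = 20.4 + 97.1/(40.4·4.19) = 20.974 °C.
T approaches T_ss exponentially: T(t) = T_ss + (T₀ − T_ss) e^(−t/τ).
T(183) = 20.974 + (13.226)·e^(−183/62.129) = 20.974 + (13.226)·0.052576 = 21.669 °C.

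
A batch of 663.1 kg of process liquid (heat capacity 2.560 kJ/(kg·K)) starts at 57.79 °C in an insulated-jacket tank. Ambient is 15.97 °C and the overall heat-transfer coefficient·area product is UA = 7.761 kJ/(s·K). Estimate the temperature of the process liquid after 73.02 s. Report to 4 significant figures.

M c_p dT/dt = −UA(T − T_amb).
dT/dt = (T_ss − T)/τ with T_ss = T_amb = 15.9700 °C, τ = M c_p/UA = 663.1·2.560/7.761 = 218.726 s.
T approaches T_ss exponentially: T(t) = T_ss + (T₀ − T_ss) e^(−t/τ).
T(73.02) = 15.9700 + (41.8200)·0.716167 = 45.9201 °C.

45.92 °C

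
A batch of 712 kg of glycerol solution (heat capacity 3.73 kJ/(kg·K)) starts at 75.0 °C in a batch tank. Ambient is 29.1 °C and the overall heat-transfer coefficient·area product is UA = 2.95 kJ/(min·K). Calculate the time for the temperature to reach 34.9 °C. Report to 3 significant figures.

1860 min

Lumped-capacitance energy balance: M c_p dT/dt = UA(T_amb − T).
τ = M c_p/UA = 900.26 min; T_ss = T_amb = 29.100 °C.
T(t) = T_ss + (T₀ − T_ss)e^(−t/τ); set T = 34.9:
t = −τ ln[(T − T_ss)/(T₀ − T_ss)] = −900.26 · ln(0.12636) = 1862.3 min.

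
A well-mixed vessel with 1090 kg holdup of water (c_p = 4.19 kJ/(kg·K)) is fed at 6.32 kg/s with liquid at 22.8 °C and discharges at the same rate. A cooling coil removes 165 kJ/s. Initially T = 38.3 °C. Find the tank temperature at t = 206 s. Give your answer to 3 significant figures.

23.2 °C

Heat balance on the well-mixed liquid: M c_p dT/dt = ṁ c_p (T_in − T) − 165.
Rearrange: dT/dt = (T_ss − T)/τ with τ = M/ṁ = 172.47 s and T_ss = T_in − Q̇/(ṁ c_p) = 16.569 °C.
T approaches T_ss exponentially: T(t) = T_ss + (T₀ − T_ss) e^(−t/τ).
T(206) = 16.569 + (21.731)·e^(−206/172.47) = 16.569 + (21.731)·0.30288 = 23.151 °C.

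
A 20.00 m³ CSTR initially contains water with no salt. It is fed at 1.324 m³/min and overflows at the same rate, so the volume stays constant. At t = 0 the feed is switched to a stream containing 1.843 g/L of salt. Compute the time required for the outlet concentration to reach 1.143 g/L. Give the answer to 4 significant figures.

Species balance on the tank: V dC/dt = Q(C_in − C), so τ = V/Q = 15.1057 min.
C(t) = C_in + (C₀ − C_in) e^(−t/τ). Set C = 1.143 and solve for t:
e^(−t/τ) = (C − C_in)/(C₀ − C_in) = (1.143 − 1.843)/(0 − 1.843) = 0.379816
t = −τ ln(…) = 15.1057 × 0.968070 = 14.6234 min.

14.62 min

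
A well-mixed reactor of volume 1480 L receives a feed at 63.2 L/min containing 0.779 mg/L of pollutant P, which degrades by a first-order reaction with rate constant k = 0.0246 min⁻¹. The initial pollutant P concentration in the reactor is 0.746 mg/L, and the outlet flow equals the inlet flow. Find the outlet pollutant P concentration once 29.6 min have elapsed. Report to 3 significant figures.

0.529 mg/L

Accumulation = in − out − consumed: V dC/dt = Q C_in − Q C − k V C.
This is linear with rate a = Q/V + k = 0.067303 min⁻¹.
C_ss = Q C_in/(Q + kV) = 0.49427 mg/L; C(t) = C_ss + (C₀ − C_ss) e^(−a t).
C(29.6) = 0.49427 + (0.25173)·e^(−0.067303·29.6) = 0.49427 + (0.25173)·0.13640 = 0.52860 mg/L.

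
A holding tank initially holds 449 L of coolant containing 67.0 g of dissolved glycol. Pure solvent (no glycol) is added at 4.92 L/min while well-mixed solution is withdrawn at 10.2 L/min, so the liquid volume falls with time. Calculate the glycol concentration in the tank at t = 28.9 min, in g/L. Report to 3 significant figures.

0.101 g/L

Let m(t) be the amount of glycol. Volume: V(t) = V₀ + (Q_in − Q_out) t = 449 − 5.2800 t; V(28.9) = 296.41 L.
Species balance (pure solvent in): dm/dt = −Q_out · m/V(t).
Separate: dm/m = −Q_out dt/V(t) ⇒ ln(m/m₀) = −(Q_out/(Q_in−Q_out)) ln(V/V₀).
m = m₀ (V₀/V)^(Q_out/(Q_in−Q_out)) = 67.0 × (449/296.41)^(-1.9318) = 30.037 g.
C = m/V = 30.037/296.41 = 0.10134 g/L.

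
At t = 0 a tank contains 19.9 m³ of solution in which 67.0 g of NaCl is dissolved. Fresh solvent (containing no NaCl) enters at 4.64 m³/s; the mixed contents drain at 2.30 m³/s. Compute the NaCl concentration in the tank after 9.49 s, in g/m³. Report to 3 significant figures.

0.762 g/m³

Total volume: dV/dt = Q_in − Q_out = 2.3400 m³/s, so V(t) = 19.9 + 2.3400 t and V(9.49) = 42.107 m³.
Species balance (pure solvent in): dm/dt = −Q_out · m/V(t).
Separate: dm/m = −Q_out dt/V(t) ⇒ ln(m/m₀) = −(Q_out/(Q_in−Q_out)) ln(V/V₀).
m = m₀ (V₀/V)^(Q_out/(Q_in−Q_out)) = 67.0 × (19.9/42.107)^(0.98291) = 32.073 g.
C = m/V = 32.073/42.107 = 0.76171 g/m³.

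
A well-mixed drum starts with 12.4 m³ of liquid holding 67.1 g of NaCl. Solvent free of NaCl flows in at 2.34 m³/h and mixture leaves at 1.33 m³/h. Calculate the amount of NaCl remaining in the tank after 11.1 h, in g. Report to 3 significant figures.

Total volume: dV/dt = Q_in − Q_out = 1.0100 m³/h, so V(t) = 12.4 + 1.0100 t and V(11.1) = 23.611 m³.
Species balance (pure solvent in): dm/dt = −Q_out · m/V(t).
dm/m = −Q_out dt/(V₀ + 1.0100 t); integrating gives ln(m/m₀) = −(Q_out/(Q_in−Q_out)) ln(V/V₀).
m = m₀ (V₀/V)^(Q_out/(Q_in−Q_out)) = 67.1 × (12.4/23.611)^(1.3168) = 28.735 g.

28.7 g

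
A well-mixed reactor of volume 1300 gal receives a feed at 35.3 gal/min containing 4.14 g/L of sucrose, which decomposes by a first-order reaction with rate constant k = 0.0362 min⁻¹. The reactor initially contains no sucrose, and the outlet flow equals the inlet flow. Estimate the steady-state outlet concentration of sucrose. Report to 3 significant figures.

1.77 g/L

V dC/dt = Q(C_in − C) − k V C.
At steady state: 0 = Q C_in − (Q + kV) C_ss, so C_ss = Q C_in/(Q + kV).
C_ss = 35.3·4.14/(35.3 + 0.0362·1300) = 146.14/82.360 = 1.7744 g/L.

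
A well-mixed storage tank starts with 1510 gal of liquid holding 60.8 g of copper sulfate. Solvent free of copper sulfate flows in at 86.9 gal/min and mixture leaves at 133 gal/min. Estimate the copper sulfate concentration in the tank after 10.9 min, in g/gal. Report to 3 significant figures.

Let m(t) be the amount of copper sulfate. Volume: V(t) = V₀ + (Q_in − Q_out) t = 1510 − 46.100 t; V(10.9) = 1007.5 gal.
Solute balance: dm/dt = 0 − Q_out C = −Q_out m/V(t).
dm/m = −Q_out dt/(V₀ − 46.100 t); integrating gives ln(m/m₀) = −(Q_out/(Q_in−Q_out)) ln(V/V₀).
m = m₀ (V₀/V)^(Q_out/(Q_in−Q_out)) = 60.8 × (1510/1007.5)^(-2.8850) = 18.920 g.
C = m/V = 18.920/1007.5 = 0.018779 g/gal.

0.0188 g/gal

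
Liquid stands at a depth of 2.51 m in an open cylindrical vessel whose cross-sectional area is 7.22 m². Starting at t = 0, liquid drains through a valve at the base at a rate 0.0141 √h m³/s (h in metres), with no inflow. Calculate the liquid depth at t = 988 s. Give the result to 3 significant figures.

0.384 m

Accumulation of liquid (constant cross-section A): A dh/dt = −0.0141 √h.
∫ h^(−1/2) dh = −(0.0141/A) ∫ dt, giving 2√h = 2√h₀ − (0.0141/A) t.
√h = √2.51 − 0.0141·988/(2·7.22) = 1.5843 − 0.96474 = 0.61956.
h = 0.61956² = 0.38386 m.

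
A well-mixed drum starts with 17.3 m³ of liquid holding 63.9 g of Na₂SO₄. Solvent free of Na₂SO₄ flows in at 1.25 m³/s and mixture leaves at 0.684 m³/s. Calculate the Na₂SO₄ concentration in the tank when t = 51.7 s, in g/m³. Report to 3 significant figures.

0.415 g/m³

Total volume: dV/dt = Q_in − Q_out = 0.56600 m³/s, so V(t) = 17.3 + 0.56600 t and V(51.7) = 46.562 m³.
No Na₂SO₄ enters, so dm/dt = −Q_out · (m/V).
dm/m = −Q_out dt/(V₀ + 0.56600 t); integrating gives ln(m/m₀) = −(Q_out/(Q_in−Q_out)) ln(V/V₀).
m = m₀ (V₀/V)^(Q_out/(Q_in−Q_out)) = 63.9 × (17.3/46.562)^(1.2085) = 19.314 g.
C = m/V = 19.314/46.562 = 0.41480 g/m³.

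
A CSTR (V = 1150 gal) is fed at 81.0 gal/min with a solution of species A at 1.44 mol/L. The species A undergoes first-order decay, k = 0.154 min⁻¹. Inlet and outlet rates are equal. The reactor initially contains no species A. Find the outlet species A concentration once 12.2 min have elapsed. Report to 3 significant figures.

0.423 mol/L

V dC/dt = Q(C_in − C) − k V C.
This is linear with rate a = Q/V + k = 0.22443 min⁻¹.
C_ss = Q C_in/(Q + kV) = 0.45192 mol/L; C(t) = C_ss + (C₀ − C_ss) e^(−a t).
C(12.2) = 0.45192 + (-0.45192)·e^(−0.22443·12.2) = 0.45192 + (-0.45192)·0.064693 = 0.42268 mol/L.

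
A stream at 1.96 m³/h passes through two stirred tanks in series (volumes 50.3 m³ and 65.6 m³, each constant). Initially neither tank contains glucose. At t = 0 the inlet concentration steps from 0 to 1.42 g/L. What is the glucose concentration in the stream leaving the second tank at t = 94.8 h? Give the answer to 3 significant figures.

Each tank obeys Vᵢ dCᵢ/dt = Q(Cᵢ₋₁ − Cᵢ), so τᵢ = Vᵢ/Q.
τ₁ = 50.3/1.96 = 25.663 h; τ₂ = 65.6/1.96 = 33.469 h.
Tank 1: C₁ = C_in(1 − e^(−t/τ₁)). Tank 2 (τ₁ ≠ τ₂): C₂ = C_in[1 − (τ₁ e^(−t/τ₁) − τ₂ e^(−t/τ₂))/(τ₁ − τ₂)].
At t = 94.8: e^(−t/τ₁) = 0.024872, e^(−t/τ₂) = 0.058869.
C₂ = 1.42·[1 − (25.663·0.024872 − 33.469·0.058869)/(-7.8061)] = 1.42·0.82936 = 1.1777 g/L.

1.18 g/L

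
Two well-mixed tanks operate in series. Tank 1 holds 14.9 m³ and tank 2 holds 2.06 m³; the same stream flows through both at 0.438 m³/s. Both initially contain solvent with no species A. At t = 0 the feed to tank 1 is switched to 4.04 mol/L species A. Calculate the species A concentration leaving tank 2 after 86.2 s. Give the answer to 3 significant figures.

3.67 mol/L

Each tank obeys Vᵢ dCᵢ/dt = Q(Cᵢ₋₁ − Cᵢ), so τᵢ = Vᵢ/Q.
τ₁ = 14.9/0.438 = 34.018 s; τ₂ = 2.06/0.438 = 4.7032 s.
Tank 1: C₁ = C_in(1 − e^(−t/τ₁)). Tank 2 (τ₁ ≠ τ₂): C₂ = C_in[1 − (τ₁ e^(−t/τ₁) − τ₂ e^(−t/τ₂))/(τ₁ − τ₂)].
At t = 86.2: e^(−t/τ₁) = 0.079346, e^(−t/τ₂) = 1.0972e-08.
C₂ = 4.04·[1 − (34.018·0.079346 − 4.7032·1.0972e-08)/(29.315)] = 4.04·0.90792 = 3.6680 mol/L.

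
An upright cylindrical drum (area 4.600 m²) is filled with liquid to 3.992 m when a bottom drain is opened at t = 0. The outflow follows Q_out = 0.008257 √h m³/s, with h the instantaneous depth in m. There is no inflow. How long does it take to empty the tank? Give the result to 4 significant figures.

2226 s

Accumulation of liquid (constant cross-section A): A dh/dt = −0.008257 √h.
This is separable: 2 d(√h)/dt = −0.008257/A, so √h = √h₀ − (0.008257/(2A)) t.
Set h = 0: 2√h₀ = (0.008257/A) t_empty ⇒ t_empty = 2A√h₀/0.008257.
t_empty = 2·4.600·√3.992/0.008257 = 9.20000·1.99800/0.008257 = 2226.18 s.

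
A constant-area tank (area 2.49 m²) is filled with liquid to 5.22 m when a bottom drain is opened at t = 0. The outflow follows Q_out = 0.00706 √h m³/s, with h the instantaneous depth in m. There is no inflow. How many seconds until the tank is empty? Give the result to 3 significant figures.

A dh/dt = −Q_out = −0.00706 √h.
∫ h^(−1/2) dh = −(0.00706/A) ∫ dt, giving 2√h = 2√h₀ − (0.00706/A) t.
Tank is empty when √h = 0: t_empty = 2A√h₀/0.00706.
t_empty = 2·2.49·√5.22/0.00706 = 4.9800·2.2847/0.00706 = 1611.6 s.

1610 s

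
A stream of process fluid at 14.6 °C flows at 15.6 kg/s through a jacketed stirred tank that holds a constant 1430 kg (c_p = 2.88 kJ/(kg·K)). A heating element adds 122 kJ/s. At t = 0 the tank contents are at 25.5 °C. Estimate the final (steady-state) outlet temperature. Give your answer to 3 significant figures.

First-law balance (no shaft work): M c_p dT/dt = ṁ c_p (T_in − T) + 122.
At steady state dT/dt = 0 ⇒ T_ss = T_in + Q̇/(ṁ c_p) = 14.6 + 122/(15.6·2.88) = 17.315 °C.

17.3 °C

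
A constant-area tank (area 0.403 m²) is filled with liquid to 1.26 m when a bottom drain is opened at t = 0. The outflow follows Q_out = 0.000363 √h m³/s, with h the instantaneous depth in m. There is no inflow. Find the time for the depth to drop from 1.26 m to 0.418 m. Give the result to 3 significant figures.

Accumulation of liquid (constant cross-section A): A dh/dt = −0.000363 √h.
∫ h^(−1/2) dh = −(0.000363/A) ∫ dt, giving 2√h = 2√h₀ − (0.000363/A) t.
t = 2A(√h₀ − √h)/0.000363 = 2·0.403·(√1.26 − √0.418)/0.000363
  = 0.80600 × (1.1225 − 0.64653) / 0.000363 = 1056.8 s.

1060 s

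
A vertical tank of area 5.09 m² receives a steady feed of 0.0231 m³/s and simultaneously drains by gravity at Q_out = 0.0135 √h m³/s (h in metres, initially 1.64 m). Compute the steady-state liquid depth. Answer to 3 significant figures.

Level balance: A dh/dt = 0.0231 − 0.0135 √h. Setting dh/dt = 0:
Q_in = 0.0135 √h_ss ⇒ √h_ss = 0.0231/0.0135 = 1.7111.
h_ss = 1.7111² = 2.9279 m. (Since h₀ = 1.64 m < h_ss, the level will rise toward this value.)

2.93 m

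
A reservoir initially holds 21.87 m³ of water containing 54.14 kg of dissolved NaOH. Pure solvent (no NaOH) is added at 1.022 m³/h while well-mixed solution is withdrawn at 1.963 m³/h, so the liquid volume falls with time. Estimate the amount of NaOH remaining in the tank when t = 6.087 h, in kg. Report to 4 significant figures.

Let m(t) be the amount of NaOH. Volume: V(t) = V₀ + (Q_in − Q_out) t = 21.87 − 0.941000 t; V(6.087) = 16.1421 m³.
Species balance (pure solvent in): dm/dt = −Q_out · m/V(t).
dm/m = −Q_out dt/(V₀ − 0.941000 t); integrating gives ln(m/m₀) = −(Q_out/(Q_in−Q_out)) ln(V/V₀).
m = m₀ (V₀/V)^(Q_out/(Q_in−Q_out)) = 54.14 × (21.87/16.1421)^(-2.08608) = 28.7336 kg.

28.73 kg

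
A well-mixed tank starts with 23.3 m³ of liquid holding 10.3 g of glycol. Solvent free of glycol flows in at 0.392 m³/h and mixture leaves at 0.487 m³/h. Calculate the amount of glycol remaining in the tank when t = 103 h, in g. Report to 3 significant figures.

Total volume: dV/dt = Q_in − Q_out = -0.095000 m³/h, so V(t) = 23.3 − 0.095000 t and V(103) = 13.515 m³.
No glycol enters, so dm/dt = −Q_out · (m/V).
Separate: dm/m = −Q_out dt/V(t) ⇒ ln(m/m₀) = −(Q_out/(Q_in−Q_out)) ln(V/V₀).
m = m₀ (V₀/V)^(Q_out/(Q_in−Q_out)) = 10.3 × (23.3/13.515)^(-5.1263) = 0.63133 g.

0.631 g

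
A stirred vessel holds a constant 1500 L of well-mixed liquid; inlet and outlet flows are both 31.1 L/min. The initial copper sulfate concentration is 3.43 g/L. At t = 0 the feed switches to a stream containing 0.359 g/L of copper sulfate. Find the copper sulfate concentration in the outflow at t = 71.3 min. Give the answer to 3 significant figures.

1.06 g/L

Transient balance on the dissolved component: V dC/dt = Q(C_in − C).
So dC/dt = (C_in − C)/τ with τ = V/Q = 1500/31.1 = 48.232 min.
Integrating: C(t) = C_in + (C₀ − C_in) e^(−t/τ).
C(71.3) = 0.359 + (3.43 − 0.359)·e^(−71.3/48.232) = 0.359 + (3.0710)·0.22803 = 1.0593 g/L.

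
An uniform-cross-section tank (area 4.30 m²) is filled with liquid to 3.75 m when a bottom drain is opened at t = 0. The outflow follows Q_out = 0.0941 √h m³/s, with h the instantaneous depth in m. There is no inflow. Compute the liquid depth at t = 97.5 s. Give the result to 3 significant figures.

Unsteady balance on liquid volume: A dh/dt = −0.0941 √h.
∫ h^(−1/2) dh = −(0.0941/A) ∫ dt, giving 2√h = 2√h₀ − (0.0941/A) t.
√h = √3.75 − 0.0941·97.5/(2·4.30) = 1.9365 − 1.0668 = 0.86966.
h = 0.86966² = 0.75631 m.

0.756 m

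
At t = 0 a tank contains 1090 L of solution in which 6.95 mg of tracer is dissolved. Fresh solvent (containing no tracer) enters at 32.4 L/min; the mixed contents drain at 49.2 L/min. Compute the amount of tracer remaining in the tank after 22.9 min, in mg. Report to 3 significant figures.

1.94 mg

Let m(t) be the amount of tracer. Volume: V(t) = V₀ + (Q_in − Q_out) t = 1090 − 16.800 t; V(22.9) = 705.28 L.
No tracer enters, so dm/dt = −Q_out · (m/V).
dm/m = −Q_out dt/(V₀ − 16.800 t); integrating gives ln(m/m₀) = −(Q_out/(Q_in−Q_out)) ln(V/V₀).
m = m₀ (V₀/V)^(Q_out/(Q_in−Q_out)) = 6.95 × (1090/705.28)^(-2.9286) = 1.9422 mg.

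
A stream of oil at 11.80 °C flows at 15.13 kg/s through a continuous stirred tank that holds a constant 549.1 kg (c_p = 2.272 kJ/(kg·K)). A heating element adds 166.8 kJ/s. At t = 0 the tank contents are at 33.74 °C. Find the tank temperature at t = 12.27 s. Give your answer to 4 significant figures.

28.84 °C

M c_p dT/dt = ṁ c_p (T_in − T) + Q̇.
Rearrange: dT/dt = (T_ss − T)/τ with τ = M/ṁ = 36.2921 s and T_ss = T_in + Q̇/(ṁ c_p) = 16.6523 °C.
Integrating: T(t) = T_ss + (T₀ − T_ss) e^(−t/τ).
T(12.27) = 16.6523 + (17.0877)·e^(−12.27/36.2921) = 16.6523 + (17.0877)·0.713131 = 28.8381 °C.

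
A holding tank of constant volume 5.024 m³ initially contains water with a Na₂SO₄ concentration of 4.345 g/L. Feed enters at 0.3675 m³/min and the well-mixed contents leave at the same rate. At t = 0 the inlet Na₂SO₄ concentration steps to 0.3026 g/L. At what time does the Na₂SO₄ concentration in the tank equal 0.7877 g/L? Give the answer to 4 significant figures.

28.99 min

Species balance: V dC/dt = Q(C_in − C) ⇒ τ = V/Q = 13.6707 min.
C(t) = C_in + (C₀ − C_in) e^(−t/τ). Set C = 0.7877 and solve for t:
e^(−t/τ) = (C − C_in)/(C₀ − C_in) = (0.7877 − 0.3026)/(4.345 − 0.3026) = 0.120003
t = −τ ln(…) = 13.6707 × 2.12024 = 28.9853 min.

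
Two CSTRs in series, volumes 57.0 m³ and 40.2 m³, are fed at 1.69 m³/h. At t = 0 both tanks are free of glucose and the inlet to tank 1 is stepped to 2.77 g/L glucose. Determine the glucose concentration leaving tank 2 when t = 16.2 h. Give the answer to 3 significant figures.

0.311 g/L

Time constants: τᵢ = Vᵢ/Q for each well-mixed tank.
τ₁ = 57.0/1.69 = 33.728 h; τ₂ = 40.2/1.69 = 23.787 h.
Tank 1: C₁ = C_in(1 − e^(−t/τ₁)). Tank 2 (τ₁ ≠ τ₂): C₂ = C_in[1 − (τ₁ e^(−t/τ₁) − τ₂ e^(−t/τ₂))/(τ₁ − τ₂)].
At t = 16.2: e^(−t/τ₁) = 0.61859, e^(−t/τ₂) = 0.50609.
C₂ = 2.77·[1 − (33.728·0.61859 − 23.787·0.50609)/(9.9408)] = 2.77·0.11222 = 0.31084 g/L.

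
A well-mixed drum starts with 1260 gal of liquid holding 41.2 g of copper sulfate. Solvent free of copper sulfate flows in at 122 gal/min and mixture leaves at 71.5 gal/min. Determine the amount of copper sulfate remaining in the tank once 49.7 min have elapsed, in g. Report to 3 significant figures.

8.73 g

Let m(t) be the amount of copper sulfate. Volume: V(t) = V₀ + (Q_in − Q_out) t = 1260 + 50.500 t; V(49.7) = 3769.9 gal.
Solute balance: dm/dt = 0 − Q_out C = −Q_out m/V(t).
Separate: dm/m = −Q_out dt/V(t) ⇒ ln(m/m₀) = −(Q_out/(Q_in−Q_out)) ln(V/V₀).
m = m₀ (V₀/V)^(Q_out/(Q_in−Q_out)) = 41.2 × (1260/3769.9)^(1.4158) = 8.7302 g.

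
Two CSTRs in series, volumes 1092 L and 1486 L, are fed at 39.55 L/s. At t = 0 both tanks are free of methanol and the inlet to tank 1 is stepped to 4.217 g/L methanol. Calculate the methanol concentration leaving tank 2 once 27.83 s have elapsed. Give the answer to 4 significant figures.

Each tank obeys Vᵢ dCᵢ/dt = Q(Cᵢ₋₁ − Cᵢ), so τᵢ = Vᵢ/Q.
τ₁ = 1092/39.55 = 27.6106 s; τ₂ = 1486/39.55 = 37.5727 s.
Solving the cascade with C₁(0)=C₂(0)=0 gives C₂(t) = C_in[1 − (τ₁ e^(−t/τ₁) − τ₂ e^(−t/τ₂))/(τ₁ − τ₂)].
At t = 27.83: e^(−t/τ₁) = 0.364968, e^(−t/τ₂) = 0.476781.
C₂ = 4.217·[1 − (27.6106·0.364968 − 37.5727·0.476781)/(-9.96207)] = 4.217·0.213320 = 0.899571 g/L.

0.8996 g/L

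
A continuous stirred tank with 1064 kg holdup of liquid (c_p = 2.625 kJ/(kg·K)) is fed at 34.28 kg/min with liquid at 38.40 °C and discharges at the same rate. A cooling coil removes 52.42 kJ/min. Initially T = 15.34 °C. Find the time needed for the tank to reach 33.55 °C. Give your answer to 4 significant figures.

51.57 min

M c_p dT/dt = ṁ c_p (T_in − T) − Q̇.
τ = M/ṁ = 31.0385 min; T_ss = T_in − Q̇/(ṁ c_p) = 37.8175 °C.
T(t) = T_ss + (T₀ − T_ss) e^(−t/τ). Set T = 33.55:
e^(−t/τ) = (33.55 − 37.8175)/(15.34 − 37.8175) = 0.189855
t = −31.0385 · ln(0.189855) = 51.5703 min.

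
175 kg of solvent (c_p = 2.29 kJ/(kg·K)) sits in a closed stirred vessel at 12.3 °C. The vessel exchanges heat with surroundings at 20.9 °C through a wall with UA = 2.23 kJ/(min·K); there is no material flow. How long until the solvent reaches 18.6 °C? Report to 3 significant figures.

237 min

Lumped-capacitance energy balance: M c_p dT/dt = UA(T_amb − T).
τ = M c_p/UA = 179.71 min; T_ss = T_amb = 20.900 °C.
T(t) = T_ss + (T₀ − T_ss)e^(−t/τ); set T = 18.6:
t = −τ ln[(T − T_ss)/(T₀ − T_ss)] = −179.71 · ln(0.26744) = 237.01 min.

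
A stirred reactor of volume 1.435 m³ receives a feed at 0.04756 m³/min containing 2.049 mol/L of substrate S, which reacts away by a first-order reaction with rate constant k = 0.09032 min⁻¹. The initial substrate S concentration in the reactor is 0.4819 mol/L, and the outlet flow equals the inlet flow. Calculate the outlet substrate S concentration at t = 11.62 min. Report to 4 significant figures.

0.5338 mol/L

Species balance: V dC/dt = Q C_in − Q C − k V C.
dC/dt = (Q/V) C_in − (Q/V + k) C; effective rate a = Q/V + k = 0.0331429 + 0.09032 = 0.123463 min⁻¹.
C_ss = Q C_in/(Q + kV) = 0.550042 mol/L; C(t) = C_ss + (C₀ − C_ss) e^(−a t).
C(11.62) = 0.550042 + (-0.0681417)·e^(−0.123463·11.62) = 0.550042 + (-0.0681417)·0.238201 = 0.533810 mol/L.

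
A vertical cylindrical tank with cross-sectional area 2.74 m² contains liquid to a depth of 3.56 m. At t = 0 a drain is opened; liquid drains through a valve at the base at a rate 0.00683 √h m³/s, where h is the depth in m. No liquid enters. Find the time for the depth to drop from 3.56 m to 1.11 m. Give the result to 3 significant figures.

669 s

With no inflow, A dh/dt = −0.00683 √h.
This is separable: 2 d(√h)/dt = −0.00683/A, so √h = √h₀ − (0.00683/(2A)) t.
t = 2A(√h₀ − √h)/0.00683 = 2·2.74·(√3.56 − √1.11)/0.00683
  = 5.4800 × (1.8868 − 1.0536) / 0.00683 = 668.54 s.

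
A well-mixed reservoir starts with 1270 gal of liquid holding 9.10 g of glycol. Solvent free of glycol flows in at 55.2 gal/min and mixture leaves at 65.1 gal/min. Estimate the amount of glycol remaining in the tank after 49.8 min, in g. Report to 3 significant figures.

0.360 g

Let m(t) be the amount of glycol. Volume: V(t) = V₀ + (Q_in − Q_out) t = 1270 − 9.9000 t; V(49.8) = 776.98 gal.
Solute balance: dm/dt = 0 − Q_out C = −Q_out m/V(t).
Separate: dm/m = −Q_out dt/V(t) ⇒ ln(m/m₀) = −(Q_out/(Q_in−Q_out)) ln(V/V₀).
m = m₀ (V₀/V)^(Q_out/(Q_in−Q_out)) = 9.10 × (1270/776.98)^(-6.5758) = 0.35960 g.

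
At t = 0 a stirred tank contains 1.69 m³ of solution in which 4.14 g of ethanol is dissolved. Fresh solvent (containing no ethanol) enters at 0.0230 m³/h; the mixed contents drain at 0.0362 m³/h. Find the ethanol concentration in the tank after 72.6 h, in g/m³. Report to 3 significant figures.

0.570 g/m³

Total volume: dV/dt = Q_in − Q_out = -0.013200 m³/h, so V(t) = 1.69 − 0.013200 t and V(72.6) = 0.73168 m³.
Solute balance: dm/dt = 0 − Q_out C = −Q_out m/V(t).
Separate: dm/m = −Q_out dt/V(t) ⇒ ln(m/m₀) = −(Q_out/(Q_in−Q_out)) ln(V/V₀).
m = m₀ (V₀/V)^(Q_out/(Q_in−Q_out)) = 4.14 × (1.69/0.73168)^(-2.7424) = 0.41682 g.
C = m/V = 0.41682/0.73168 = 0.56968 g/m³.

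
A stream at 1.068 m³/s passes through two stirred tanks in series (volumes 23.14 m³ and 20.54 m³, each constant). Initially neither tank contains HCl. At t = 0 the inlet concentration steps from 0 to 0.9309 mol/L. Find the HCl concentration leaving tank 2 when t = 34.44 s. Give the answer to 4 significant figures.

0.4675 mol/L

Species balance on tank i: dCᵢ/dt = (Cᵢ₋₁ − Cᵢ)/τᵢ with τᵢ = Vᵢ/Q.
τ₁ = 23.14/1.068 = 21.6667 s; τ₂ = 20.54/1.068 = 19.2322 s.
Tank 1: C₁ = C_in(1 − e^(−t/τ₁)). Tank 2 (τ₁ ≠ τ₂): C₂ = C_in[1 − (τ₁ e^(−t/τ₁) − τ₂ e^(−t/τ₂))/(τ₁ − τ₂)].
At t = 34.44: e^(−t/τ₁) = 0.204020, e^(−t/τ₂) = 0.166836.
C₂ = 0.9309·[1 − (21.6667·0.204020 − 19.2322·0.166836)/(2.43446)] = 0.9309·0.502226 = 0.467522 mol/L.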